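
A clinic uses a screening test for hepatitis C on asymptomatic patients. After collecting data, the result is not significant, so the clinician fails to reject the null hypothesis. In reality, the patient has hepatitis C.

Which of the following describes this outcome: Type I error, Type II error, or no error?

The conventional null hypothesis here is that the patient does not have hepatitis C.
H₀ was not rejected, but H₀ is actually false.
Failing to reject a false null hypothesis is a Type II error (false negative).

Type II error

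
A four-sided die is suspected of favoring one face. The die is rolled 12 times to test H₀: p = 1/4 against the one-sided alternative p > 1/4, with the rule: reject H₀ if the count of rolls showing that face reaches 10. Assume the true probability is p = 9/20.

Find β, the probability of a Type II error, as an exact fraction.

812745962073749/819200000000000

Under the alternative p = 9/20, X ~ Binomial(12, 9/20); β is the probability the test does not reject, P(X < 10).
Summing C(12,j)·(9/20)^j·(11/20)^{12-j} for j = 0..9 gives 812745962073749/819200000000000.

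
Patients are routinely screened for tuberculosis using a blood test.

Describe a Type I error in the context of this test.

A Type I error would mean concluding that the patient has tuberculosis when in fact the patient does not have tuberculosis.

With the conventional null hypothesis that the patient does not have tuberculosis:
A Type I error is rejecting H₀ when H₀ is true.
Here that means flagging the patient as positive and ordering follow-up testing when actually the patient does not have tuberculosis.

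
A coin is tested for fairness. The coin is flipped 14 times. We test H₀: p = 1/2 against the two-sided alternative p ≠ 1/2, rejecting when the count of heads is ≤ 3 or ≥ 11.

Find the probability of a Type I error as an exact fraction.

α = P(Y ≤ 3 or Y ≥ 11 | p = 1/2), Y ~ Binomial(14, 1/2).
The two tails are symmetric, so α = 2·(1 + 14 + 91 + 364)/2^14 = 940/16384 = 235/4096.

235/4096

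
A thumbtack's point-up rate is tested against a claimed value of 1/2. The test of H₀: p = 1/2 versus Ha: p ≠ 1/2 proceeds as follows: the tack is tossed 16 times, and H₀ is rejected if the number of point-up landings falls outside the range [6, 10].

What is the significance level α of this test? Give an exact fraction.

6885/32768

Under H₀, X ~ Binomial(16, 1/2); α is the probability of landing in either tail, P(X ≤ 5) + P(X ≥ 11).
The two tails are symmetric, so α = 2·(1 + 16 + 120 + 560 + 1820 + 4368)/2^16 = 13770/65536 = 6885/32768.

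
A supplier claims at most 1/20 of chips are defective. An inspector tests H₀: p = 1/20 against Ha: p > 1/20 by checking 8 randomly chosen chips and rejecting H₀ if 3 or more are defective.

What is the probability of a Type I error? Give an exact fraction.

Under H₀, K ~ Binomial(8, 1/20); the Type I error rate is P(K ≥ 3).
Computing the lower-tail complement: 1 − 25451821621/25600000000 = 148178379/25600000000.

148178379/25600000000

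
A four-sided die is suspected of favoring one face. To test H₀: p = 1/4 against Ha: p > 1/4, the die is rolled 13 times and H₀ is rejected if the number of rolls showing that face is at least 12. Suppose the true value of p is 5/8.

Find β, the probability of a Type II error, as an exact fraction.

134753406597/137438953472

A Type II error is failing to reject when Ha holds: with p = 5/8, β = P(Y ≤ 11).
Equivalently, β = 1 − P(Y ≥ 12) = 134753406597/137438953472.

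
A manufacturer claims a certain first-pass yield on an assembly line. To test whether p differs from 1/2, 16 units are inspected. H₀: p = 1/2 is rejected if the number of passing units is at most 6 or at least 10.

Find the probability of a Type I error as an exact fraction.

Under H₀, X ~ Binomial(16, 1/2); α is the probability of landing in either tail, P(X ≤ 6) + P(X ≥ 10).
By symmetry, α = 2·P(X ≤ 6) = 2·(1 + 16 + 120 + 560 + 1820 + 4368 + 8008)/65536 = 29786/65536 = 14893/32768.

14893/32768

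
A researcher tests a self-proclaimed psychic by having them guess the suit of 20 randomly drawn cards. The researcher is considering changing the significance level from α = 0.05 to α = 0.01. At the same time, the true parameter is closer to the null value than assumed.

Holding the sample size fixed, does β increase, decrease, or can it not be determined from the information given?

Lowering α raises the bar for rejection; under Ha, the test now fails to reject on outcomes it previously would have rejected. When the true parameter is near the null value, the test has a harder time distinguishing Ha from H₀. Both changes push β in the same direction.

It increases.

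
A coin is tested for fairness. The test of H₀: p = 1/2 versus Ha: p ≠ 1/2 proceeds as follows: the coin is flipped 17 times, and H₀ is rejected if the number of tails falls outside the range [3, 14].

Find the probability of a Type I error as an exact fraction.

77/32768

α = P(X ≤ 2 or X ≥ 15 | p = 1/2), X ~ Binomial(17, 1/2).
Each tail has probability (1 + 17 + 136)/131072; doubling gives α = 308/131072 = 77/32768.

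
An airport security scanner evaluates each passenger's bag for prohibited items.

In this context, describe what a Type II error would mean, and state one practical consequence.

A Type II error would mean concluding that the bag contains no prohibited items (or at least failing to establish that the bag contains a prohibited item) when in fact the bag contains a prohibited item. Consequence: a prohibited item passes through security undetected.

With the conventional null hypothesis that the bag contains no prohibited items:
A Type II error is failing to reject H₀ when H₀ is false.
Here that means letting the bag through when actually the bag contains a prohibited item.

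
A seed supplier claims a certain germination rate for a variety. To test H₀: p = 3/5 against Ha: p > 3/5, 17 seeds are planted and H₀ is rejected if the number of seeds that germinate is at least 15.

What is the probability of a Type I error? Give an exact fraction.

Under H₀, K ~ Binomial(17, 3/5), and α = P(K ≥ 15).
Adding the binomial terms for j = 15 through 17 with p = 3/5 yields 1879706817/152587890625.

1879706817/152587890625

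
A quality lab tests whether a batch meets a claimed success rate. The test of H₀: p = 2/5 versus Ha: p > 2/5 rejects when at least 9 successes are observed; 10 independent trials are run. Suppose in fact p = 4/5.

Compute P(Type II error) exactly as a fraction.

6095609/9765625

β = P(fail to reject H₀ | Ha true) = P(X ≤ 8 | p = 4/5), X ~ Binomial(10, 4/5).
Equivalently, β = 1 − P(X ≥ 9) = 6095609/9765625.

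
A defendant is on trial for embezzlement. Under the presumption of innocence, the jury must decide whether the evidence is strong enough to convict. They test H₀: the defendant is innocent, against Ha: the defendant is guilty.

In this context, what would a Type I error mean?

A Type I error would mean concluding that the defendant is guilty when in fact the defendant is innocent.

A Type I error is rejecting H₀ when H₀ is true.
Here that means convicting the defendant when actually the defendant is innocent.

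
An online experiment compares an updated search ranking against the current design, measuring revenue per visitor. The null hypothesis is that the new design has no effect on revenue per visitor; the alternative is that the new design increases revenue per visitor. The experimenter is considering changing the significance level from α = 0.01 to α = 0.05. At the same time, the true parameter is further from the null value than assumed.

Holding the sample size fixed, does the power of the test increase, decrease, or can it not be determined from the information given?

With a larger α the critical value moves toward the center, so more of the Ha sampling distribution lies in the rejection region. The further the true parameter sits from the null value, the more of the Ha sampling distribution falls in the rejection region. Both changes push β in the same direction.
Since power = 1 − β and β decreases, power increases.

It increases.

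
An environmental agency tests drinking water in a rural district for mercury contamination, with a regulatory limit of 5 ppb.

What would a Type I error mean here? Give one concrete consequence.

A Type I error would mean concluding that the mercury concentration exceeds 5 ppb when in fact the mercury concentration is at or below 5 ppb (safe). Consequence: a clean site is subjected to costly and unnecessary remediation.

With the conventional null hypothesis that the mercury concentration is at or below 5 ppb (safe):
A Type I error is rejecting H₀ when H₀ is true.
Here that means declaring the site contaminated and ordering remediation when actually the mercury concentration is at or below 5 ppb (safe).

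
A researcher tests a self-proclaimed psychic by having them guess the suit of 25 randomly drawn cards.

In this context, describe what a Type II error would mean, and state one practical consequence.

With the conventional null hypothesis that the subject is guessing at random (p = 1/4):
A Type II error is failing to reject H₀ when H₀ is false.
Here that means concluding there is no evidence of ability when actually the subject performs better than chance.

A Type II error would mean concluding that the subject is guessing at random (p = 1/4) (or at least failing to establish that the subject performs better than chance) when in fact the subject performs better than chance. Consequence: genuine ability (if it existed) would go unrecognized.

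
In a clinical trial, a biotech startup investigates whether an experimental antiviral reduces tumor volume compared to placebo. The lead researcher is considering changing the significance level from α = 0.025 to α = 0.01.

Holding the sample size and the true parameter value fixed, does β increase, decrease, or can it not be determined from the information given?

It increases.

A smaller α moves the rejection region further into the tail. With the alternative true, more outcomes now fall outside the rejection region, so failing to reject becomes more likely.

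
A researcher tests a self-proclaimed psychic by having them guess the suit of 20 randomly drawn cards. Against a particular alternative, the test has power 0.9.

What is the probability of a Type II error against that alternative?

Power = 1 − β, so β = 1 − 0.9 = 0.1.

0.1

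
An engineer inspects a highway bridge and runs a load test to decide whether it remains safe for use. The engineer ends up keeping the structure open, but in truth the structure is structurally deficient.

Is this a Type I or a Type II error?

Type II error

The null hypothesis here is that the structure meets the required load capacity (safe).
'Keeping the structure open' corresponds to failing to reject H₀.
H₀ was not rejected but H₀ is false — a Type II error (false negative).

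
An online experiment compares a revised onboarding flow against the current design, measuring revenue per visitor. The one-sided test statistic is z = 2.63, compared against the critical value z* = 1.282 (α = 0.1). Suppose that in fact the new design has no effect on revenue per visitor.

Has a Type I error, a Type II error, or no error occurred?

Type I error

The conventional null hypothesis is that the new design has no effect on revenue per visitor.
Since z = 2.63 > z* = 1.282, H₀ is rejected.
H₀ is true (actually the new design has no effect on revenue per visitor).
Rejecting a true H₀ is a Type I error.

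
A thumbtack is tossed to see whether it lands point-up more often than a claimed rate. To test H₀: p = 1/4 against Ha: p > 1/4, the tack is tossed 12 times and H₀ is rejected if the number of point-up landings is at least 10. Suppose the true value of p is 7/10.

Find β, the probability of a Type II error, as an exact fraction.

149436930429/200000000000

A Type II error is failing to reject when Ha holds: with p = 7/10, β = P(X ≤ 9).
Summing C(12,j)·(7/10)^j·(3/10)^{12-j} for j = 0..9 gives 149436930429/200000000000.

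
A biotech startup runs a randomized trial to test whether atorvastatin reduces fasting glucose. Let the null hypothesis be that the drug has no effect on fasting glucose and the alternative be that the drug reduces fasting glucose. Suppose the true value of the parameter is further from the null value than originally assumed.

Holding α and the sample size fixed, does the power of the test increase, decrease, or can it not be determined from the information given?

It increases.

A larger true effect moves the Ha sampling distribution further from the H₀ critical value, making rejection more likely when Ha is true.
Since power = 1 − β and β decreases, power increases.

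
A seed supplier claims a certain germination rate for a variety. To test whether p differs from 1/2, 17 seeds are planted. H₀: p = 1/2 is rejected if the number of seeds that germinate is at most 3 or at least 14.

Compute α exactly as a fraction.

The significance level is the null-hypothesis probability of the rejection region {≤3} ∪ {≥14}.
The two tails are symmetric, so α = 2·(1 + 17 + 136 + 680)/2^17 = 1668/131072 = 417/32768.

417/32768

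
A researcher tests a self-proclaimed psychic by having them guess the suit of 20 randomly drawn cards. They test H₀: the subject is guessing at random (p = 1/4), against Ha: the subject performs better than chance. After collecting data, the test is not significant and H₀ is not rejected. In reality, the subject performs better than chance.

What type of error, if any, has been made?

Type II error

H₀ was not rejected, but H₀ is actually false.
Failing to reject a false null hypothesis is a Type II error (false negative).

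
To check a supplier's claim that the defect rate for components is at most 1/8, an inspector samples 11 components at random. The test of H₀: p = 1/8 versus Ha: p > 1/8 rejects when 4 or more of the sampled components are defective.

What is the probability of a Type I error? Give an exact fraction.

The significance level is the probability, assuming p = 1/8, of seeing 4 or more defectives in 11 draws.
α = 1 − P(S ≤ 3) = 1 − 1031899379/1073741824 = 41842445/1073741824.

41842445/1073741824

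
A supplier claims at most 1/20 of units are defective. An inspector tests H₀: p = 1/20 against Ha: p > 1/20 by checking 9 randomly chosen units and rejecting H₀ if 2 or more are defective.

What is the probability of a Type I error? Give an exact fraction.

The significance level is the probability, assuming p = 1/20, of seeing 2 or more defectives in 9 draws.
α = 1 − P(S ≤ 1) = 1 − 118884941287/128000000000 = 9115058713/128000000000.

9115058713/128000000000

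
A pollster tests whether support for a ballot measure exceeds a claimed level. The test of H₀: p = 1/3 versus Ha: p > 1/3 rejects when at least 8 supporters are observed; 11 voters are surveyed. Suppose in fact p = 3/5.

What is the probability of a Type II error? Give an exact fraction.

Under the alternative p = 3/5, S ~ Binomial(11, 3/5); β is the probability the test does not reject, P(S < 8).
Summing C(11,j)·(3/5)^j·(2/5)^{11-j} for j = 0..7 gives 6872224/9765625.

6872224/9765625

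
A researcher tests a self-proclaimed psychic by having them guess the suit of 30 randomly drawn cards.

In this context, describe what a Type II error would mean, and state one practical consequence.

With the conventional null hypothesis that the subject is guessing at random (p = 1/4):
A Type II error is failing to reject H₀ when H₀ is false.
Here that means concluding there is no evidence of ability when actually the subject performs better than chance.

A Type II error would mean concluding that the subject is guessing at random (p = 1/4) (or at least failing to establish that the subject performs better than chance) when in fact the subject performs better than chance. Consequence: genuine ability (if it existed) would go unrecognized.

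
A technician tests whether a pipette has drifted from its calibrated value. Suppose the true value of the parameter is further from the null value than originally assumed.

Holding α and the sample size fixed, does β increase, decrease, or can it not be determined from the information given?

A larger true effect moves the Ha sampling distribution further from the H₀ critical value, making rejection more likely when Ha is true.

It decreases.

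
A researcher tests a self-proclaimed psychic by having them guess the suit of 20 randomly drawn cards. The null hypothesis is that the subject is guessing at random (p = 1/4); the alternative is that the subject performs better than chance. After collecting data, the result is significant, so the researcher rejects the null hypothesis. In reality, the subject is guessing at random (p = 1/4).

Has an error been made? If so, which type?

H₀ was rejected, but H₀ is actually true.
Rejecting a true null hypothesis is a Type I error (false positive).

Type I error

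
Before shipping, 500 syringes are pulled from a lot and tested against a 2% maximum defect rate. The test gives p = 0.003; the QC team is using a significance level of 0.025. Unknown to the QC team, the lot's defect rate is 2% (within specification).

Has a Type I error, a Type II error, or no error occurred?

Type I error

The conventional null hypothesis is that the lot's defect rate is 2% (within specification).
Since p = 0.003 < α = 0.025, H₀ is rejected.
H₀ is true (actually the lot's defect rate is 2% (within specification)).
Rejecting a true H₀ is a Type I error.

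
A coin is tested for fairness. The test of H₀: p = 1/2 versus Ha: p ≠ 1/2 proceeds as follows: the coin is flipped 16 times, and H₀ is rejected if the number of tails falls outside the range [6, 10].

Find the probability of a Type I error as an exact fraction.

6885/32768

α = P(Y ≤ 5 or Y ≥ 11 | p = 1/2), Y ~ Binomial(16, 1/2).
Each tail has probability (1 + 16 + 120 + 560 + 1820 + 4368)/65536; doubling gives α = 13770/65536 = 6885/32768.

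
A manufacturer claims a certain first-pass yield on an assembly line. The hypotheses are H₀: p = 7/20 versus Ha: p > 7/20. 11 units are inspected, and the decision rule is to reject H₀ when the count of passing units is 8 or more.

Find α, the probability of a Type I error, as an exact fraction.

The Type I error probability is α = P(S ≥ 8) computed under H₀, where S ~ Binomial(11, 7/20).
Adding the binomial terms for j = 8 through 11 with p = 7/20 yields 62680681273/5120000000000.

62680681273/5120000000000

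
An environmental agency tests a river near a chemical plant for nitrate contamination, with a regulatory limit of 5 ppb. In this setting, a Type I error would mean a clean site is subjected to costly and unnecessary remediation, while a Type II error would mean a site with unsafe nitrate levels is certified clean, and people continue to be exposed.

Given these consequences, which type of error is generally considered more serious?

Type II error

The Type II consequence (a site with unsafe nitrate levels is certified clean, and people continue to be exposed) is more severe than the Type I consequence (a clean site is subjected to costly and unnecessary remediation).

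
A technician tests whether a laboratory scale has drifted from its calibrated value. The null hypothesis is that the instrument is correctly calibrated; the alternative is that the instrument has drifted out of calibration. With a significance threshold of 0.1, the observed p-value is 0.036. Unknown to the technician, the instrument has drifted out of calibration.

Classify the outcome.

Since p = 0.036 < α = 0.1, H₀ is rejected.
H₀ is false (actually the instrument has drifted out of calibration).
The decision matches the true state — no error.

No error (correct decision).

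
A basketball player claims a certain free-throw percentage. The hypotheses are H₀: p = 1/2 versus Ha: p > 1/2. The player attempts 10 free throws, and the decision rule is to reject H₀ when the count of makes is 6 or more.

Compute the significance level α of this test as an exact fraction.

The Type I error probability is α = P(X ≥ 6) computed under H₀, where X ~ Binomial(10, 1/2).
That's C(10,6) + C(10,7) + C(10,8) + C(10,9) + C(10,10) over 2^10, i.e. (210 + 120 + 45 + 10 + 1)/1024 = 386/1024 = 193/512.

193/512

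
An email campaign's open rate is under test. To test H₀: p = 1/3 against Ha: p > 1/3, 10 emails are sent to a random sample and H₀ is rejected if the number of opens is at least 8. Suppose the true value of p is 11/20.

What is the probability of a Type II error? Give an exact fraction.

Under the alternative p = 11/20, X ~ Binomial(10, 11/20); β is the probability the test does not reject, P(X < 8).
Equivalently, β = 1 − P(X ≥ 8) = 2305127290491/2560000000000.

2305127290491/2560000000000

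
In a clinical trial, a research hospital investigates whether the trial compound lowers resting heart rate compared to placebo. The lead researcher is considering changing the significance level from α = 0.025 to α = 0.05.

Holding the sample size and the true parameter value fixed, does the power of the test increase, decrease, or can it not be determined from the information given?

It increases.

Relaxing α lowers the evidence threshold; under Ha, outcomes that previously fell short now trigger rejection.
Since power = 1 − β and β decreases, power increases.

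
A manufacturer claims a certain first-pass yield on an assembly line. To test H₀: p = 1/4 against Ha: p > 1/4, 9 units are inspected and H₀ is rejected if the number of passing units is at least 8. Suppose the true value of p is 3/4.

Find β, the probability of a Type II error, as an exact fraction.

45853/65536

β = P(fail to reject H₀ | Ha true) = P(K ≤ 7 | p = 3/4), K ~ Binomial(9, 3/4).
Adding the binomial probabilities P(K=0)+…+P(K=7) at p = 3/4 gives 45853/65536.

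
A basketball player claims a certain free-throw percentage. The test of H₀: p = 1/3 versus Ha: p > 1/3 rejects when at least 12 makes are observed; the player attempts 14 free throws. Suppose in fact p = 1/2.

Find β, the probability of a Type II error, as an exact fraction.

Under the alternative p = 1/2, S ~ Binomial(14, 1/2); β is the probability the test does not reject, P(S < 12).
Adding the binomial probabilities P(S=0)+…+P(S=11) at p = 1/2 gives 8139/8192.

8139/8192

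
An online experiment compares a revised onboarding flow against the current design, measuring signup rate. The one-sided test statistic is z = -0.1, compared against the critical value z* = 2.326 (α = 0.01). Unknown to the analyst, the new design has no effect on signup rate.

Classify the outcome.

No error — this is a correct decision.

The conventional null hypothesis is that the new design has no effect on signup rate.
Since z = -0.1 ≤ z* = 2.326, H₀ is not rejected.
H₀ is true (actually the new design has no effect on signup rate).
The decision matches the true state — no error.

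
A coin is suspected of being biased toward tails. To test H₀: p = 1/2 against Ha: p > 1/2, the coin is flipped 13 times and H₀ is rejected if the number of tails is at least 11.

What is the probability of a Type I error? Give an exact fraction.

23/2048

The Type I error probability is α = P(K ≥ 11) computed under H₀, where K ~ Binomial(13, 1/2).
That's C(13,11) + C(13,12) + C(13,13) over 2^13, i.e. (78 + 13 + 1)/8192 = 92/8192 = 23/2048.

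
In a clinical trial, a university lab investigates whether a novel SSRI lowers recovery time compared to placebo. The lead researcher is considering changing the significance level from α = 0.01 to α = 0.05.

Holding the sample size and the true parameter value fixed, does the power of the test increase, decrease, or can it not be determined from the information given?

Relaxing α lowers the evidence threshold; under Ha, outcomes that previously fell short now trigger rejection.
Since power = 1 − β and β decreases, power increases.

It increases.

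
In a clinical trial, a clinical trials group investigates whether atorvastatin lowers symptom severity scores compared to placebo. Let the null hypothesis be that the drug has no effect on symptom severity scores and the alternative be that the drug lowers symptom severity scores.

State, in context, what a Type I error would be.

A Type I error is rejecting H₀ when H₀ is true.
Here that means concluding that the drug is effective when actually the drug has no effect on symptom severity scores.

A Type I error would mean concluding that the drug lowers symptom severity scores when in fact the drug has no effect on symptom severity scores.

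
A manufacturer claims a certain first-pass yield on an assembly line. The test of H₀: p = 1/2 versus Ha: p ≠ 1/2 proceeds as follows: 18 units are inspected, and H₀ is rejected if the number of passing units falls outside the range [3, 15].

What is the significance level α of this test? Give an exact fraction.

43/32768

α = P(S ≤ 2 or S ≥ 16 | p = 1/2), S ~ Binomial(18, 1/2).
The two tails are symmetric, so α = 2·(1 + 18 + 153)/2^18 = 344/262144 = 43/32768.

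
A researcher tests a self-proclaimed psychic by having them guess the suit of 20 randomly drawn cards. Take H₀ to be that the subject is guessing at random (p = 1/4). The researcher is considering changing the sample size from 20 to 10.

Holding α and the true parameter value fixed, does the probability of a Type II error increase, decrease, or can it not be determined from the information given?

With less data the test statistic is noisier; under Ha, more outcomes land inside the acceptance region.

It increases.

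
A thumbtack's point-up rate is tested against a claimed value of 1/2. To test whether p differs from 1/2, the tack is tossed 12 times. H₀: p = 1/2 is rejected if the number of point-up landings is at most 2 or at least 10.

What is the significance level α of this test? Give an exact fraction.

α = P(Y ≤ 2 or Y ≥ 10 | p = 1/2), Y ~ Binomial(12, 1/2).
The two tails are symmetric, so α = 2·(1 + 12 + 66)/2^12 = 158/4096 = 79/2048.

79/2048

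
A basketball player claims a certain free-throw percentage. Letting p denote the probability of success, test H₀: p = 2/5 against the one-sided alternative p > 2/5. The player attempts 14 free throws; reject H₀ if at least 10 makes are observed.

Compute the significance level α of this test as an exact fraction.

α = P(reject H₀ | H₀ true) = P(S ≥ 10 | p = 2/5), with S ~ Binomial(14, 2/5).
P(S ≥ 10) = Σ_{j=10}^{14} C(14,j)·(2/5)^j·(3/5)^{14-j} = 21373952/1220703125.

21373952/1220703125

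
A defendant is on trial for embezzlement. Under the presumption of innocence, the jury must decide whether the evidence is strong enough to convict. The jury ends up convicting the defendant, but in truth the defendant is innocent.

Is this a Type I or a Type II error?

Type I error

The null hypothesis here is that the defendant is innocent.
'Convicting the defendant' corresponds to rejecting H₀.
H₀ was rejected but H₀ is true — a Type I error (false positive).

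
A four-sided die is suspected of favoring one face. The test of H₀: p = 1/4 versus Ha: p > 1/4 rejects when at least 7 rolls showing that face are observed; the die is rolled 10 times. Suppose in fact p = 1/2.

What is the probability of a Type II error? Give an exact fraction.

Under the alternative p = 1/2, K ~ Binomial(10, 1/2); β is the probability the test does not reject, P(K < 7).
Summing C(10,j)·(1/2)^j·(1/2)^{10-j} for j = 0..6 gives 53/64.

53/64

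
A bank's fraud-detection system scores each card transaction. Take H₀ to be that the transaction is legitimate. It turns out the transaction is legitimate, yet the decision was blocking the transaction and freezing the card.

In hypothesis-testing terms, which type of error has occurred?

'Blocking the transaction and freezing the card' corresponds to rejecting H₀.
H₀ was rejected but H₀ is true — a Type I error (false positive).

Type I error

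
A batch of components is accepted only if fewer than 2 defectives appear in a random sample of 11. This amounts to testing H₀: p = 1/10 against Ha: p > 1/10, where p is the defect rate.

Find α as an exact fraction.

Under H₀, X ~ Binomial(11, 1/10); the Type I error rate is P(X ≥ 2).
α = 1 − P(X ≤ 1) = 1 − 3486784401/5000000000 = 1513215599/5000000000.

1513215599/5000000000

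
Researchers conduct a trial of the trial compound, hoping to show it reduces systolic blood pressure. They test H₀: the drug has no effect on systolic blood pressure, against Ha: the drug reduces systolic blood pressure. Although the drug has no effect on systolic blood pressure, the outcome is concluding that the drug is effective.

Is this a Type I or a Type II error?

'Concluding that the drug is effective' corresponds to rejecting H₀.
H₀ was rejected but H₀ is true — a Type I error (false positive).

Type I error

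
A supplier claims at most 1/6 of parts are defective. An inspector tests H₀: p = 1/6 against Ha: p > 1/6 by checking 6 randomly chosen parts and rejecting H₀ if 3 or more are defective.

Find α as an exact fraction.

Under H₀, K ~ Binomial(6, 1/6); the Type I error rate is P(K ≥ 3).
Via the complement, α = 1 − Σ_{j=0}^{2} C(6,j)(1/6)^j(5/6)^{6-j} = 1453/23328.

1453/23328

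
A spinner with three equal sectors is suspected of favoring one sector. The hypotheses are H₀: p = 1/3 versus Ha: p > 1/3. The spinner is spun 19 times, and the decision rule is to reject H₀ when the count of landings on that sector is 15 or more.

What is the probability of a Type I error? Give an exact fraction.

α = P(reject H₀ | H₀ true) = P(K ≥ 15 | p = 1/3), with K ~ Binomial(19, 1/3).
Adding the binomial terms for j = 15 through 19 with p = 1/3 yields 23497/387420489.

23497/387420489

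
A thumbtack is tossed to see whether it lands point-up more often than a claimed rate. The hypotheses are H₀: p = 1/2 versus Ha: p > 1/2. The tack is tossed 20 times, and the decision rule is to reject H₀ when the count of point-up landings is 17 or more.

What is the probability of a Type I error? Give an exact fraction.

The Type I error probability is α = P(K ≥ 17) computed under H₀, where K ~ Binomial(20, 1/2).
P(K ≥ 17) = [C(20,17) + C(20,18) + C(20,19) + C(20,20)] / 2^20 = (1140 + 190 + 20 + 1) / 1048576 = 1351/1048576.

1351/1048576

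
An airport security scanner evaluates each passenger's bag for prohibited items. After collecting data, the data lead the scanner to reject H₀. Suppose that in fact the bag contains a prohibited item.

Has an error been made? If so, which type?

Neither — the decision is correct.

The conventional null hypothesis here is that the bag contains no prohibited items.
The test rejected a false H₀ — the decision matches the true state.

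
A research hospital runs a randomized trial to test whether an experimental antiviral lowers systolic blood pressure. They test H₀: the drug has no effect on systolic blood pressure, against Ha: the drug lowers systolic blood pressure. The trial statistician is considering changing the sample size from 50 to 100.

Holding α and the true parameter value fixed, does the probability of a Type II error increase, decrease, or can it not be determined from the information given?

More data shrinks sampling variability; the test statistic under Ha concentrates further from the null value, making rejection more likely.

It decreases.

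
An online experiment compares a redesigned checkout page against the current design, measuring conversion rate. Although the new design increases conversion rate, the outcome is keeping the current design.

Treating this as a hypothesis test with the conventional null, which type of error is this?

Type II error

The null hypothesis here is that the new design has no effect on conversion rate.
'Keeping the current design' corresponds to failing to reject H₀.
H₀ was not rejected but H₀ is false — a Type II error (false negative).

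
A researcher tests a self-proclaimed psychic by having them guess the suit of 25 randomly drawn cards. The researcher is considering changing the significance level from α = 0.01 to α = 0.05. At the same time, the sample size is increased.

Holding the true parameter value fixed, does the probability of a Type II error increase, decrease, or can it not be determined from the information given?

It decreases.

Relaxing α lowers the evidence threshold; under Ha, outcomes that previously fell short now trigger rejection. A larger sample reduces the standard error, pulling the sampling distribution under Ha further from the non-rejection region. Both changes push β in the same direction.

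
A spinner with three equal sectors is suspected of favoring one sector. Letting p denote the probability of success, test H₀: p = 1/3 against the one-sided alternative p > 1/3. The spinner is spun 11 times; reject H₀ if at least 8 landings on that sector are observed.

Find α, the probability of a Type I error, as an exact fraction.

521/59049

The Type I error probability is α = P(S ≥ 8) computed under H₀, where S ~ Binomial(11, 1/3).
P(S ≥ 8) = Σ_{j=8}^{11} C(11,j)·(1/3)^j·(2/3)^{11-j} = 521/59049.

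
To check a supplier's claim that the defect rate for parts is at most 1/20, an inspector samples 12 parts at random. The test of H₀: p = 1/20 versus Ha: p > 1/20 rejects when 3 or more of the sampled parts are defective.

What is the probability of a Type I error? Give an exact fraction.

The significance level is the probability, assuming p = 1/20, of seeing 3 or more defectives in 12 draws.
α = 1 − P(K ≤ 2) = 1 − 803169679771931/819200000000000 = 16030320228069/819200000000000.

16030320228069/819200000000000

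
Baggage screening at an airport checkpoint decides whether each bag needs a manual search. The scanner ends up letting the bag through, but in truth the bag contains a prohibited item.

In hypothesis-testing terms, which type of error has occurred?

The null hypothesis here is that the bag contains no prohibited items.
'Letting the bag through' corresponds to failing to reject H₀.
H₀ was not rejected but H₀ is false — a Type II error (false negative).

Type II error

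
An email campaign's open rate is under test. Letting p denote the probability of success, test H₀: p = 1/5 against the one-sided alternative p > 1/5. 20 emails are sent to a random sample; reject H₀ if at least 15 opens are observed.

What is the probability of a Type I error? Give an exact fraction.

17192497/95367431640625

Under H₀, K ~ Binomial(20, 1/5), and α = P(K ≥ 15).
Summing C(20,j)(1/5)^j(4/5)^{20−j} for j = 15,…,20 gives 17192497/95367431640625.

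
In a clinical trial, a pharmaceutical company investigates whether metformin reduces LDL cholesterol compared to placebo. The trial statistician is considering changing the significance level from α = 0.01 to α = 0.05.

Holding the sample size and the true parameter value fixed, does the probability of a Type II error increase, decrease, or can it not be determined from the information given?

It decreases.

With a larger α the critical value moves toward the center, so more of the Ha sampling distribution lies in the rejection region.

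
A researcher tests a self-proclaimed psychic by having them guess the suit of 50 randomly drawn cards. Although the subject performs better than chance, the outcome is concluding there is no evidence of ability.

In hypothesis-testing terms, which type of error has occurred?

The null hypothesis here is that the subject is guessing at random (p = 1/4).
'Concluding there is no evidence of ability' corresponds to failing to reject H₀.
H₀ was not rejected but H₀ is false — a Type II error (false negative).

Type II error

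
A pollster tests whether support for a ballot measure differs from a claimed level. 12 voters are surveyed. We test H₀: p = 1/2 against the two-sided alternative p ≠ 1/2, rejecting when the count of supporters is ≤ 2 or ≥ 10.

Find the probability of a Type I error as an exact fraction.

α = P(Y ≤ 2 or Y ≥ 10 | p = 1/2), Y ~ Binomial(12, 1/2).
The two tails are symmetric, so α = 2·(1 + 12 + 66)/2^12 = 158/4096 = 79/2048.

79/2048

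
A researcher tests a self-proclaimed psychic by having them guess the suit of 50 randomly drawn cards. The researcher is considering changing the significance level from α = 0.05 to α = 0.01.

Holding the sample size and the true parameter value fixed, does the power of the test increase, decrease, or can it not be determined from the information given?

A smaller α moves the rejection region further into the tail. With the alternative true, more outcomes now fall outside the rejection region, so failing to reject becomes more likely.
Since power = 1 − β and β increases, power decreases.

It decreases.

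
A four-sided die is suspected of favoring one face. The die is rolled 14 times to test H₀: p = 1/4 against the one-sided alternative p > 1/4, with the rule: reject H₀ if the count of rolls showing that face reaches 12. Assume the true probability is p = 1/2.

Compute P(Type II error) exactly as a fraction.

Under the alternative p = 1/2, K ~ Binomial(14, 1/2); β is the probability the test does not reject, P(K < 12).
Adding the binomial probabilities P(K=0)+…+P(K=11) at p = 1/2 gives 8139/8192.

8139/8192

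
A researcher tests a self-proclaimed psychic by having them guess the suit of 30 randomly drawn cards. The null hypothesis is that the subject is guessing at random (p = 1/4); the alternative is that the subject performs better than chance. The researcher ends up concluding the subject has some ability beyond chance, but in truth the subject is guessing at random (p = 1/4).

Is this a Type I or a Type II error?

'Concluding the subject has some ability beyond chance' corresponds to rejecting H₀.
H₀ was rejected but H₀ is true — a Type I error (false positive).

Type I error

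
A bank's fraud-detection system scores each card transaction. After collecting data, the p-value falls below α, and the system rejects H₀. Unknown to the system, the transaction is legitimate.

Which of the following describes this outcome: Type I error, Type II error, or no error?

The conventional null hypothesis here is that the transaction is legitimate.
H₀ was rejected, but H₀ is actually true.
Rejecting a true null hypothesis is a Type I error (false positive).

Type I error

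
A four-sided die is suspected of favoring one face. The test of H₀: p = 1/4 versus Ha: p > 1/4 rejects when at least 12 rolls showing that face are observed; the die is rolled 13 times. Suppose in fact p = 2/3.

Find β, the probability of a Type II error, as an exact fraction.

510961/531441

Under the alternative p = 2/3, S ~ Binomial(13, 2/3); β is the probability the test does not reject, P(S < 12).
Summing C(13,j)·(2/3)^j·(1/3)^{13-j} for j = 0..11 gives 510961/531441.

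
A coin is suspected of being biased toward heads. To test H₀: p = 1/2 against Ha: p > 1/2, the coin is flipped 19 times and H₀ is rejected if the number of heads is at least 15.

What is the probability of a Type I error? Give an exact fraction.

The Type I error probability is α = P(X ≥ 15) computed under H₀, where X ~ Binomial(19, 1/2).
That's C(19,15) + C(19,16) + C(19,17) + C(19,18) + C(19,19) over 2^19, i.e. (3876 + 969 + 171 + 19 + 1)/524288 = 5036/524288 = 1259/131072.

1259/131072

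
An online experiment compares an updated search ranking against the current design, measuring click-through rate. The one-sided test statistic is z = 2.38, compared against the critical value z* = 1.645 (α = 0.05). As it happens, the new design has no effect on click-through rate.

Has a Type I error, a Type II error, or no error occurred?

Type I error

The conventional null hypothesis is that the new design has no effect on click-through rate.
Since z = 2.38 > z* = 1.645, H₀ is rejected.
H₀ is true (actually the new design has no effect on click-through rate).
Rejecting a true H₀ is a Type I error.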